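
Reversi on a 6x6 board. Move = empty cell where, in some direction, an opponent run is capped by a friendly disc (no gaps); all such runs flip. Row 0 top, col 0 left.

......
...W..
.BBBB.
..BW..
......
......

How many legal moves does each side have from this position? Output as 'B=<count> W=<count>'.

-- B to move --
(0,2): flips 1 -> legal
(0,3): flips 1 -> legal
(0,4): flips 1 -> legal
(1,2): no bracket -> illegal
(1,4): no bracket -> illegal
(3,4): flips 1 -> legal
(4,2): flips 1 -> legal
(4,3): flips 1 -> legal
(4,4): flips 1 -> legal
B mobility = 7
-- W to move --
(1,0): no bracket -> illegal
(1,1): flips 1 -> legal
(1,2): no bracket -> illegal
(1,4): no bracket -> illegal
(1,5): flips 1 -> legal
(2,0): no bracket -> illegal
(2,5): no bracket -> illegal
(3,0): no bracket -> illegal
(3,1): flips 2 -> legal
(3,4): no bracket -> illegal
(3,5): flips 1 -> legal
(4,1): no bracket -> illegal
(4,2): no bracket -> illegal
(4,3): no bracket -> illegal
W mobility = 4

Answer: B=7 W=4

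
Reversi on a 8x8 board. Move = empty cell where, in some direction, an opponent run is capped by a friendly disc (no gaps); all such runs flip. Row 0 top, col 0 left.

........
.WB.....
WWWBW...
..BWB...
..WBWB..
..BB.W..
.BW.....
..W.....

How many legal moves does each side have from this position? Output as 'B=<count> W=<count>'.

Answer: B=11 W=11

Derivation:
-- B to move --
(0,0): no bracket -> illegal
(0,1): no bracket -> illegal
(0,2): no bracket -> illegal
(1,0): flips 2 -> legal
(1,3): no bracket -> illegal
(1,4): flips 1 -> legal
(1,5): no bracket -> illegal
(2,5): flips 1 -> legal
(3,0): flips 1 -> legal
(3,1): flips 1 -> legal
(3,5): flips 1 -> legal
(4,1): flips 1 -> legal
(4,6): no bracket -> illegal
(5,1): no bracket -> illegal
(5,4): flips 1 -> legal
(5,6): no bracket -> illegal
(6,3): flips 1 -> legal
(6,4): no bracket -> illegal
(6,5): flips 1 -> legal
(6,6): no bracket -> illegal
(7,1): flips 1 -> legal
(7,3): no bracket -> illegal
B mobility = 11
-- W to move --
(0,1): no bracket -> illegal
(0,2): flips 1 -> legal
(0,3): flips 1 -> legal
(1,3): flips 2 -> legal
(1,4): no bracket -> illegal
(2,5): no bracket -> illegal
(3,1): flips 1 -> legal
(3,5): flips 2 -> legal
(3,6): no bracket -> illegal
(4,1): no bracket -> illegal
(4,6): flips 1 -> legal
(5,0): flips 1 -> legal
(5,1): no bracket -> illegal
(5,4): flips 2 -> legal
(5,6): no bracket -> illegal
(6,0): flips 1 -> legal
(6,3): flips 2 -> legal
(6,4): flips 1 -> legal
(7,0): no bracket -> illegal
(7,1): no bracket -> illegal
W mobility = 11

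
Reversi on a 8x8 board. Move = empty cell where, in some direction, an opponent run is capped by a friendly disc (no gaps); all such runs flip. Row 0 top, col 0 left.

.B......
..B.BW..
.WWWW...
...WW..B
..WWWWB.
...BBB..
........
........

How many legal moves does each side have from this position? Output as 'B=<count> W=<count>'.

-- B to move --
(0,4): no bracket -> illegal
(0,5): no bracket -> illegal
(0,6): no bracket -> illegal
(1,0): no bracket -> illegal
(1,1): flips 3 -> legal
(1,3): flips 3 -> legal
(1,6): flips 1 -> legal
(2,0): no bracket -> illegal
(2,5): no bracket -> illegal
(2,6): no bracket -> illegal
(3,0): flips 1 -> legal
(3,1): flips 1 -> legal
(3,2): flips 3 -> legal
(3,5): flips 2 -> legal
(3,6): flips 1 -> legal
(4,1): flips 4 -> legal
(5,1): no bracket -> illegal
(5,2): no bracket -> illegal
(5,6): flips 3 -> legal
B mobility = 10
-- W to move --
(0,0): no bracket -> illegal
(0,2): flips 1 -> legal
(0,3): flips 1 -> legal
(0,4): flips 1 -> legal
(0,5): flips 1 -> legal
(1,0): no bracket -> illegal
(1,1): no bracket -> illegal
(1,3): flips 1 -> legal
(2,5): no bracket -> illegal
(2,6): no bracket -> illegal
(2,7): no bracket -> illegal
(3,5): no bracket -> illegal
(3,6): no bracket -> illegal
(4,7): flips 1 -> legal
(5,2): no bracket -> illegal
(5,6): no bracket -> illegal
(5,7): no bracket -> illegal
(6,2): flips 1 -> legal
(6,3): flips 2 -> legal
(6,4): flips 2 -> legal
(6,5): flips 2 -> legal
(6,6): flips 1 -> legal
W mobility = 11

Answer: B=10 W=11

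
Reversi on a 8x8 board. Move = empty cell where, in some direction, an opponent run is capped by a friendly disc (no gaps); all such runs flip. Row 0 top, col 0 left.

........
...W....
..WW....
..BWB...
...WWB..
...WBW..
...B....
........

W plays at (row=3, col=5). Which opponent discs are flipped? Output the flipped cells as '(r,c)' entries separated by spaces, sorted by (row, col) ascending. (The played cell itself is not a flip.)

Dir NW: first cell '.' (not opp) -> no flip
Dir N: first cell '.' (not opp) -> no flip
Dir NE: first cell '.' (not opp) -> no flip
Dir W: opp run (3,4) capped by W -> flip
Dir E: first cell '.' (not opp) -> no flip
Dir SW: first cell 'W' (not opp) -> no flip
Dir S: opp run (4,5) capped by W -> flip
Dir SE: first cell '.' (not opp) -> no flip

Answer: (3,4) (4,5)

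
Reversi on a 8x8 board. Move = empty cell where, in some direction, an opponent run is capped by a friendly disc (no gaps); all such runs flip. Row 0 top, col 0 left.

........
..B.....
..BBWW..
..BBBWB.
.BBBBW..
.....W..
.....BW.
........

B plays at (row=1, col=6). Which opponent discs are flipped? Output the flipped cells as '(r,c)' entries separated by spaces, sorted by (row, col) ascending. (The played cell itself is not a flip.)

Answer: (2,5)

Derivation:
Dir NW: first cell '.' (not opp) -> no flip
Dir N: first cell '.' (not opp) -> no flip
Dir NE: first cell '.' (not opp) -> no flip
Dir W: first cell '.' (not opp) -> no flip
Dir E: first cell '.' (not opp) -> no flip
Dir SW: opp run (2,5) capped by B -> flip
Dir S: first cell '.' (not opp) -> no flip
Dir SE: first cell '.' (not opp) -> no flip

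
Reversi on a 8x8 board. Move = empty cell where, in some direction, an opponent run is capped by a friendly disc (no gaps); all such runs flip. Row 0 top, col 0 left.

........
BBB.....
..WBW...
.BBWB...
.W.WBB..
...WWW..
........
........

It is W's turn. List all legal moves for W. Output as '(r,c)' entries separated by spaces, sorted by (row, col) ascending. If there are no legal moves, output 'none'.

(0,0): flips 1 -> legal
(0,1): no bracket -> illegal
(0,2): flips 1 -> legal
(0,3): no bracket -> illegal
(1,3): flips 1 -> legal
(1,4): flips 2 -> legal
(2,0): no bracket -> illegal
(2,1): flips 2 -> legal
(2,5): flips 1 -> legal
(3,0): flips 2 -> legal
(3,5): flips 3 -> legal
(3,6): flips 1 -> legal
(4,0): flips 1 -> legal
(4,2): flips 1 -> legal
(4,6): flips 2 -> legal
(5,6): no bracket -> illegal

Answer: (0,0) (0,2) (1,3) (1,4) (2,1) (2,5) (3,0) (3,5) (3,6) (4,0) (4,2) (4,6)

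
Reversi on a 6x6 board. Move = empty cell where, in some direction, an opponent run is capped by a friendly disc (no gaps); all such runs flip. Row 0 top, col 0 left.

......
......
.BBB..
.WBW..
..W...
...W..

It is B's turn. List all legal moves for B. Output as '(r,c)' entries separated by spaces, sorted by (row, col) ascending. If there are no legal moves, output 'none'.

(2,0): no bracket -> illegal
(2,4): no bracket -> illegal
(3,0): flips 1 -> legal
(3,4): flips 1 -> legal
(4,0): flips 1 -> legal
(4,1): flips 1 -> legal
(4,3): flips 1 -> legal
(4,4): flips 1 -> legal
(5,1): no bracket -> illegal
(5,2): flips 1 -> legal
(5,4): no bracket -> illegal

Answer: (3,0) (3,4) (4,0) (4,1) (4,3) (4,4) (5,2)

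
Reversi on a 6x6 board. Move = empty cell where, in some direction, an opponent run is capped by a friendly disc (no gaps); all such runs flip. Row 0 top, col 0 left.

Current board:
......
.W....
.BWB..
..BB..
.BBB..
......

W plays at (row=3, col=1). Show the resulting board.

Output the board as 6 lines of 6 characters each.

Answer: ......
.W....
.WWB..
.WBB..
.BBB..
......

Derivation:
Place W at (3,1); scan 8 dirs for brackets.
Dir NW: first cell '.' (not opp) -> no flip
Dir N: opp run (2,1) capped by W -> flip
Dir NE: first cell 'W' (not opp) -> no flip
Dir W: first cell '.' (not opp) -> no flip
Dir E: opp run (3,2) (3,3), next='.' -> no flip
Dir SW: first cell '.' (not opp) -> no flip
Dir S: opp run (4,1), next='.' -> no flip
Dir SE: opp run (4,2), next='.' -> no flip
All flips: (2,1)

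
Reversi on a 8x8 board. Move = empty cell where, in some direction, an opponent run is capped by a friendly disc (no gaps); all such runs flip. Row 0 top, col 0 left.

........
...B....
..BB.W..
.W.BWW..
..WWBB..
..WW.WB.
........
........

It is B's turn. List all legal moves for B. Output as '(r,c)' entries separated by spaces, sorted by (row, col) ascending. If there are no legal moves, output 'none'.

(1,4): no bracket -> illegal
(1,5): flips 2 -> legal
(1,6): no bracket -> illegal
(2,0): no bracket -> illegal
(2,1): no bracket -> illegal
(2,4): flips 1 -> legal
(2,6): flips 1 -> legal
(3,0): no bracket -> illegal
(3,2): no bracket -> illegal
(3,6): flips 2 -> legal
(4,0): flips 1 -> legal
(4,1): flips 2 -> legal
(4,6): no bracket -> illegal
(5,1): flips 1 -> legal
(5,4): flips 1 -> legal
(6,1): no bracket -> illegal
(6,2): flips 1 -> legal
(6,3): flips 2 -> legal
(6,4): no bracket -> illegal
(6,5): flips 1 -> legal
(6,6): flips 1 -> legal

Answer: (1,5) (2,4) (2,6) (3,6) (4,0) (4,1) (5,1) (5,4) (6,2) (6,3) (6,5) (6,6)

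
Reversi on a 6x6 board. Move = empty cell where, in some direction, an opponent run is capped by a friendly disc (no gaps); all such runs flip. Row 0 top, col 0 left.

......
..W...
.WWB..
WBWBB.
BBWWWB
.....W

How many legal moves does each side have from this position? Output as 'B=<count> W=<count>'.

Answer: B=8 W=9

Derivation:
-- B to move --
(0,1): flips 1 -> legal
(0,2): no bracket -> illegal
(0,3): no bracket -> illegal
(1,0): no bracket -> illegal
(1,1): flips 2 -> legal
(1,3): flips 1 -> legal
(2,0): flips 3 -> legal
(3,5): no bracket -> illegal
(5,1): flips 1 -> legal
(5,2): flips 1 -> legal
(5,3): flips 2 -> legal
(5,4): flips 1 -> legal
B mobility = 8
-- W to move --
(1,3): flips 2 -> legal
(1,4): flips 1 -> legal
(2,0): flips 1 -> legal
(2,4): flips 3 -> legal
(2,5): flips 1 -> legal
(3,5): flips 3 -> legal
(5,0): flips 2 -> legal
(5,1): flips 2 -> legal
(5,2): flips 1 -> legal
(5,4): no bracket -> illegal
W mobility = 9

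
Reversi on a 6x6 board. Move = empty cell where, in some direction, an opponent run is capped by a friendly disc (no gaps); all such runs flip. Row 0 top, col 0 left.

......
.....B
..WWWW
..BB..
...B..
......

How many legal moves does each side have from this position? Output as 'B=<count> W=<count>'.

-- B to move --
(1,1): flips 1 -> legal
(1,2): flips 1 -> legal
(1,3): flips 1 -> legal
(1,4): flips 1 -> legal
(2,1): no bracket -> illegal
(3,1): no bracket -> illegal
(3,4): no bracket -> illegal
(3,5): flips 1 -> legal
B mobility = 5
-- W to move --
(0,4): no bracket -> illegal
(0,5): flips 1 -> legal
(1,4): no bracket -> illegal
(2,1): no bracket -> illegal
(3,1): no bracket -> illegal
(3,4): no bracket -> illegal
(4,1): flips 1 -> legal
(4,2): flips 2 -> legal
(4,4): flips 1 -> legal
(5,2): no bracket -> illegal
(5,3): flips 2 -> legal
(5,4): no bracket -> illegal
W mobility = 5

Answer: B=5 W=5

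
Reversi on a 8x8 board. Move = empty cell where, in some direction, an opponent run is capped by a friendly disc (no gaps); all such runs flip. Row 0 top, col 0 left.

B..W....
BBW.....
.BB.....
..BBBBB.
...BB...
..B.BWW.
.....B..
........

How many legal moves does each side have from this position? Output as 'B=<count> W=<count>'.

Answer: B=6 W=5

Derivation:
-- B to move --
(0,1): no bracket -> illegal
(0,2): flips 1 -> legal
(0,4): no bracket -> illegal
(1,3): flips 1 -> legal
(1,4): no bracket -> illegal
(2,3): no bracket -> illegal
(4,5): flips 1 -> legal
(4,6): no bracket -> illegal
(4,7): flips 1 -> legal
(5,7): flips 2 -> legal
(6,4): no bracket -> illegal
(6,6): flips 1 -> legal
(6,7): no bracket -> illegal
B mobility = 6
-- W to move --
(0,1): no bracket -> illegal
(0,2): no bracket -> illegal
(1,3): no bracket -> illegal
(2,0): no bracket -> illegal
(2,3): no bracket -> illegal
(2,4): no bracket -> illegal
(2,5): no bracket -> illegal
(2,6): no bracket -> illegal
(2,7): no bracket -> illegal
(3,0): flips 1 -> legal
(3,1): no bracket -> illegal
(3,7): no bracket -> illegal
(4,1): no bracket -> illegal
(4,2): flips 2 -> legal
(4,5): no bracket -> illegal
(4,6): no bracket -> illegal
(4,7): no bracket -> illegal
(5,1): no bracket -> illegal
(5,3): flips 1 -> legal
(6,1): no bracket -> illegal
(6,2): no bracket -> illegal
(6,3): no bracket -> illegal
(6,4): no bracket -> illegal
(6,6): no bracket -> illegal
(7,4): flips 1 -> legal
(7,5): flips 1 -> legal
(7,6): no bracket -> illegal
W mobility = 5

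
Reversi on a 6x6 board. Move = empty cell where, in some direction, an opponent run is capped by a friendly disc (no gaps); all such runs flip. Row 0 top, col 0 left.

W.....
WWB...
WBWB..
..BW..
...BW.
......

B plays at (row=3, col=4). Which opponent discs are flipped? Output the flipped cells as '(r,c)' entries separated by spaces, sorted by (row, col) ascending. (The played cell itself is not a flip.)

Dir NW: first cell 'B' (not opp) -> no flip
Dir N: first cell '.' (not opp) -> no flip
Dir NE: first cell '.' (not opp) -> no flip
Dir W: opp run (3,3) capped by B -> flip
Dir E: first cell '.' (not opp) -> no flip
Dir SW: first cell 'B' (not opp) -> no flip
Dir S: opp run (4,4), next='.' -> no flip
Dir SE: first cell '.' (not opp) -> no flip

Answer: (3,3)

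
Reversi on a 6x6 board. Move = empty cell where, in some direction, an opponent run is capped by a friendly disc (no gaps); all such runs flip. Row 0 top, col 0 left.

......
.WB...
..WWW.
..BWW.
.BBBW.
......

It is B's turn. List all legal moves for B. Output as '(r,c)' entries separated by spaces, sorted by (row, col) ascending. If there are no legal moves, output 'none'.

(0,0): no bracket -> illegal
(0,1): no bracket -> illegal
(0,2): no bracket -> illegal
(1,0): flips 1 -> legal
(1,3): flips 2 -> legal
(1,4): flips 1 -> legal
(1,5): flips 2 -> legal
(2,0): no bracket -> illegal
(2,1): no bracket -> illegal
(2,5): flips 1 -> legal
(3,1): no bracket -> illegal
(3,5): flips 2 -> legal
(4,5): flips 3 -> legal
(5,3): no bracket -> illegal
(5,4): no bracket -> illegal
(5,5): no bracket -> illegal

Answer: (1,0) (1,3) (1,4) (1,5) (2,5) (3,5) (4,5)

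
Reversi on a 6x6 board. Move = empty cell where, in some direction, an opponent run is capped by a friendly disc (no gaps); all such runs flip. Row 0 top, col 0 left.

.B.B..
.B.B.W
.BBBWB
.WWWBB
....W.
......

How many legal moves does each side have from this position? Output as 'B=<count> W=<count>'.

-- B to move --
(0,4): no bracket -> illegal
(0,5): flips 1 -> legal
(1,4): flips 1 -> legal
(2,0): no bracket -> illegal
(3,0): flips 3 -> legal
(4,0): flips 1 -> legal
(4,1): flips 2 -> legal
(4,2): flips 1 -> legal
(4,3): flips 2 -> legal
(4,5): no bracket -> illegal
(5,3): flips 1 -> legal
(5,4): flips 1 -> legal
(5,5): flips 2 -> legal
B mobility = 10
-- W to move --
(0,0): flips 2 -> legal
(0,2): flips 1 -> legal
(0,4): flips 2 -> legal
(1,0): flips 1 -> legal
(1,2): flips 1 -> legal
(1,4): flips 1 -> legal
(2,0): flips 3 -> legal
(3,0): no bracket -> illegal
(4,3): no bracket -> illegal
(4,5): flips 2 -> legal
W mobility = 8

Answer: B=10 W=8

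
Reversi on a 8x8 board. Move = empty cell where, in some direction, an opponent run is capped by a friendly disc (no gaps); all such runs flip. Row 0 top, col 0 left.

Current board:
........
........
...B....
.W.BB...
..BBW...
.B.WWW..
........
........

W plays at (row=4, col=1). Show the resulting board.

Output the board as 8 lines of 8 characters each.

Answer: ........
........
...B....
.W.BB...
.WWWW...
.B.WWW..
........
........

Derivation:
Place W at (4,1); scan 8 dirs for brackets.
Dir NW: first cell '.' (not opp) -> no flip
Dir N: first cell 'W' (not opp) -> no flip
Dir NE: first cell '.' (not opp) -> no flip
Dir W: first cell '.' (not opp) -> no flip
Dir E: opp run (4,2) (4,3) capped by W -> flip
Dir SW: first cell '.' (not opp) -> no flip
Dir S: opp run (5,1), next='.' -> no flip
Dir SE: first cell '.' (not opp) -> no flip
All flips: (4,2) (4,3)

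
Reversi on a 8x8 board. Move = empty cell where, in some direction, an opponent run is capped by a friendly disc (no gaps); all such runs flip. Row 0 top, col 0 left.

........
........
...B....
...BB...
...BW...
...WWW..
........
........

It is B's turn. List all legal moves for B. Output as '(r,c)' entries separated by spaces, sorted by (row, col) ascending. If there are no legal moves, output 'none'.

Answer: (4,5) (6,3) (6,4) (6,5) (6,6)

Derivation:
(3,5): no bracket -> illegal
(4,2): no bracket -> illegal
(4,5): flips 1 -> legal
(4,6): no bracket -> illegal
(5,2): no bracket -> illegal
(5,6): no bracket -> illegal
(6,2): no bracket -> illegal
(6,3): flips 1 -> legal
(6,4): flips 2 -> legal
(6,5): flips 1 -> legal
(6,6): flips 2 -> legal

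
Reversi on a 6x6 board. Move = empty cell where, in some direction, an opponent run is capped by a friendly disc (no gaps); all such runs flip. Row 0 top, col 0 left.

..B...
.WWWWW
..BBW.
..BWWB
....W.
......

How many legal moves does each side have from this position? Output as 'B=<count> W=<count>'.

Answer: B=11 W=4

Derivation:
-- B to move --
(0,0): flips 1 -> legal
(0,1): flips 1 -> legal
(0,3): flips 1 -> legal
(0,4): flips 1 -> legal
(0,5): flips 1 -> legal
(1,0): no bracket -> illegal
(2,0): flips 1 -> legal
(2,1): no bracket -> illegal
(2,5): flips 1 -> legal
(4,2): no bracket -> illegal
(4,3): flips 1 -> legal
(4,5): flips 1 -> legal
(5,3): flips 1 -> legal
(5,4): no bracket -> illegal
(5,5): flips 2 -> legal
B mobility = 11
-- W to move --
(0,1): no bracket -> illegal
(0,3): no bracket -> illegal
(2,1): flips 2 -> legal
(2,5): no bracket -> illegal
(3,1): flips 2 -> legal
(4,1): flips 2 -> legal
(4,2): flips 2 -> legal
(4,3): no bracket -> illegal
(4,5): no bracket -> illegal
W mobility = 4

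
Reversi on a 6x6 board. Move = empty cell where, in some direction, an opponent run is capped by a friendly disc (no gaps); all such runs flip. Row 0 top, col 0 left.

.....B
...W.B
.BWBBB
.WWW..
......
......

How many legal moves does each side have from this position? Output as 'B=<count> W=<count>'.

Answer: B=5 W=5

Derivation:
-- B to move --
(0,2): flips 1 -> legal
(0,3): flips 1 -> legal
(0,4): no bracket -> illegal
(1,1): no bracket -> illegal
(1,2): no bracket -> illegal
(1,4): no bracket -> illegal
(2,0): no bracket -> illegal
(3,0): no bracket -> illegal
(3,4): no bracket -> illegal
(4,0): no bracket -> illegal
(4,1): flips 2 -> legal
(4,2): flips 1 -> legal
(4,3): flips 2 -> legal
(4,4): no bracket -> illegal
B mobility = 5
-- W to move --
(0,4): no bracket -> illegal
(1,0): flips 1 -> legal
(1,1): flips 1 -> legal
(1,2): no bracket -> illegal
(1,4): flips 1 -> legal
(2,0): flips 1 -> legal
(3,0): no bracket -> illegal
(3,4): no bracket -> illegal
(3,5): flips 1 -> legal
W mobility = 5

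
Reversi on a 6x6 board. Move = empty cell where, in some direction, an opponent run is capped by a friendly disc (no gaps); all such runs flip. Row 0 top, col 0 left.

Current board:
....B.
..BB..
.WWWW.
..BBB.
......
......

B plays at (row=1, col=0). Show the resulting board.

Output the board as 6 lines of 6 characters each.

Place B at (1,0); scan 8 dirs for brackets.
Dir NW: edge -> no flip
Dir N: first cell '.' (not opp) -> no flip
Dir NE: first cell '.' (not opp) -> no flip
Dir W: edge -> no flip
Dir E: first cell '.' (not opp) -> no flip
Dir SW: edge -> no flip
Dir S: first cell '.' (not opp) -> no flip
Dir SE: opp run (2,1) capped by B -> flip
All flips: (2,1)

Answer: ....B.
B.BB..
.BWWW.
..BBB.
......
......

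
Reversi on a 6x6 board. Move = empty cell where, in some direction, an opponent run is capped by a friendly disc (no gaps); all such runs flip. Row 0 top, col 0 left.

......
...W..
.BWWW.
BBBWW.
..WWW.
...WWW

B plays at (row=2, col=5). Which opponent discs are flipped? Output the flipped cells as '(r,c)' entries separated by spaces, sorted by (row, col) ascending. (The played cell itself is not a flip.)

Dir NW: first cell '.' (not opp) -> no flip
Dir N: first cell '.' (not opp) -> no flip
Dir NE: edge -> no flip
Dir W: opp run (2,4) (2,3) (2,2) capped by B -> flip
Dir E: edge -> no flip
Dir SW: opp run (3,4) (4,3), next='.' -> no flip
Dir S: first cell '.' (not opp) -> no flip
Dir SE: edge -> no flip

Answer: (2,2) (2,3) (2,4)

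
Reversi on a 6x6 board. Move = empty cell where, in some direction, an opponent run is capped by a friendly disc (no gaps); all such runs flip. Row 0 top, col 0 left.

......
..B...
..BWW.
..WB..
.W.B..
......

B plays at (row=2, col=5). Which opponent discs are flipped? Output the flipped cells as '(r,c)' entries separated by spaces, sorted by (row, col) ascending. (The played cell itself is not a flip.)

Answer: (2,3) (2,4)

Derivation:
Dir NW: first cell '.' (not opp) -> no flip
Dir N: first cell '.' (not opp) -> no flip
Dir NE: edge -> no flip
Dir W: opp run (2,4) (2,3) capped by B -> flip
Dir E: edge -> no flip
Dir SW: first cell '.' (not opp) -> no flip
Dir S: first cell '.' (not opp) -> no flip
Dir SE: edge -> no flip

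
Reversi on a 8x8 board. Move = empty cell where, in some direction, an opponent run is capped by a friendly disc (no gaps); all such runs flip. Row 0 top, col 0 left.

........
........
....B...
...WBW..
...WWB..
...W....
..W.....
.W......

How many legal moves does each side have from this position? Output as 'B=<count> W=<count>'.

-- B to move --
(2,2): no bracket -> illegal
(2,3): no bracket -> illegal
(2,5): flips 1 -> legal
(2,6): no bracket -> illegal
(3,2): flips 1 -> legal
(3,6): flips 1 -> legal
(4,2): flips 3 -> legal
(4,6): flips 1 -> legal
(5,1): no bracket -> illegal
(5,2): flips 1 -> legal
(5,4): flips 1 -> legal
(5,5): no bracket -> illegal
(6,0): no bracket -> illegal
(6,1): no bracket -> illegal
(6,3): no bracket -> illegal
(6,4): no bracket -> illegal
(7,0): no bracket -> illegal
(7,2): no bracket -> illegal
(7,3): no bracket -> illegal
B mobility = 7
-- W to move --
(1,3): flips 1 -> legal
(1,4): flips 2 -> legal
(1,5): flips 1 -> legal
(2,3): no bracket -> illegal
(2,5): flips 1 -> legal
(3,6): no bracket -> illegal
(4,6): flips 1 -> legal
(5,4): no bracket -> illegal
(5,5): flips 1 -> legal
(5,6): no bracket -> illegal
W mobility = 6

Answer: B=7 W=6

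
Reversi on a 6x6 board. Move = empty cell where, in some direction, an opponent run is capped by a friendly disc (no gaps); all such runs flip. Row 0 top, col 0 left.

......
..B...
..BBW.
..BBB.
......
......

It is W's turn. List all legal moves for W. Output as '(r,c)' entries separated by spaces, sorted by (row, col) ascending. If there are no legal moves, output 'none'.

(0,1): no bracket -> illegal
(0,2): no bracket -> illegal
(0,3): no bracket -> illegal
(1,1): no bracket -> illegal
(1,3): no bracket -> illegal
(1,4): no bracket -> illegal
(2,1): flips 2 -> legal
(2,5): no bracket -> illegal
(3,1): no bracket -> illegal
(3,5): no bracket -> illegal
(4,1): no bracket -> illegal
(4,2): flips 1 -> legal
(4,3): no bracket -> illegal
(4,4): flips 1 -> legal
(4,5): no bracket -> illegal

Answer: (2,1) (4,2) (4,4)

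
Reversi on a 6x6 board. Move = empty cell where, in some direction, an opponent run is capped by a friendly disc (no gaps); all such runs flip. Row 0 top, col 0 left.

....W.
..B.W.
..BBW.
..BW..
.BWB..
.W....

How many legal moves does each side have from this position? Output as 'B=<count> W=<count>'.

-- B to move --
(0,3): no bracket -> illegal
(0,5): flips 1 -> legal
(1,3): no bracket -> illegal
(1,5): no bracket -> illegal
(2,5): flips 1 -> legal
(3,1): no bracket -> illegal
(3,4): flips 1 -> legal
(3,5): no bracket -> illegal
(4,0): no bracket -> illegal
(4,4): flips 1 -> legal
(5,0): no bracket -> illegal
(5,2): flips 1 -> legal
(5,3): no bracket -> illegal
B mobility = 5
-- W to move --
(0,1): no bracket -> illegal
(0,2): flips 3 -> legal
(0,3): no bracket -> illegal
(1,1): flips 1 -> legal
(1,3): flips 1 -> legal
(2,1): flips 2 -> legal
(3,0): no bracket -> illegal
(3,1): flips 2 -> legal
(3,4): no bracket -> illegal
(4,0): flips 1 -> legal
(4,4): flips 1 -> legal
(5,0): flips 3 -> legal
(5,2): no bracket -> illegal
(5,3): flips 1 -> legal
(5,4): no bracket -> illegal
W mobility = 9

Answer: B=5 W=9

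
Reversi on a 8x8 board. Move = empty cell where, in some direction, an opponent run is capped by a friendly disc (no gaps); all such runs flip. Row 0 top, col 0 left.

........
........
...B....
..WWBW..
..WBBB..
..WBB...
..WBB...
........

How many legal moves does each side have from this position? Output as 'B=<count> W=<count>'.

Answer: B=10 W=9

Derivation:
-- B to move --
(2,1): flips 1 -> legal
(2,2): flips 1 -> legal
(2,4): no bracket -> illegal
(2,5): flips 1 -> legal
(2,6): flips 1 -> legal
(3,1): flips 3 -> legal
(3,6): flips 1 -> legal
(4,1): flips 3 -> legal
(4,6): no bracket -> illegal
(5,1): flips 1 -> legal
(6,1): flips 2 -> legal
(7,1): flips 1 -> legal
(7,2): no bracket -> illegal
(7,3): no bracket -> illegal
B mobility = 10
-- W to move --
(1,2): no bracket -> illegal
(1,3): flips 1 -> legal
(1,4): flips 1 -> legal
(2,2): no bracket -> illegal
(2,4): no bracket -> illegal
(2,5): flips 2 -> legal
(3,6): no bracket -> illegal
(4,6): flips 3 -> legal
(5,5): flips 4 -> legal
(5,6): no bracket -> illegal
(6,5): flips 4 -> legal
(7,2): no bracket -> illegal
(7,3): flips 3 -> legal
(7,4): flips 1 -> legal
(7,5): flips 2 -> legal
W mobility = 9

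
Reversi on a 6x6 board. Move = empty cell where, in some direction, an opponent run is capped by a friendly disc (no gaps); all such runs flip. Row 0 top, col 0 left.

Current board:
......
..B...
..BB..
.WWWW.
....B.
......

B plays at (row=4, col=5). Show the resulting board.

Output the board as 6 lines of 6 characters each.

Place B at (4,5); scan 8 dirs for brackets.
Dir NW: opp run (3,4) capped by B -> flip
Dir N: first cell '.' (not opp) -> no flip
Dir NE: edge -> no flip
Dir W: first cell 'B' (not opp) -> no flip
Dir E: edge -> no flip
Dir SW: first cell '.' (not opp) -> no flip
Dir S: first cell '.' (not opp) -> no flip
Dir SE: edge -> no flip
All flips: (3,4)

Answer: ......
..B...
..BB..
.WWWB.
....BB
......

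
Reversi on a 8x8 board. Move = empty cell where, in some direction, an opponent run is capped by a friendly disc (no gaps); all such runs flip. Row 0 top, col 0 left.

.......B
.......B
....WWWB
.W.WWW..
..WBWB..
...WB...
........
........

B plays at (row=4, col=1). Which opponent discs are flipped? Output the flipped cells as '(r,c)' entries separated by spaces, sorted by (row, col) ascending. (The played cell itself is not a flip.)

Answer: (4,2)

Derivation:
Dir NW: first cell '.' (not opp) -> no flip
Dir N: opp run (3,1), next='.' -> no flip
Dir NE: first cell '.' (not opp) -> no flip
Dir W: first cell '.' (not opp) -> no flip
Dir E: opp run (4,2) capped by B -> flip
Dir SW: first cell '.' (not opp) -> no flip
Dir S: first cell '.' (not opp) -> no flip
Dir SE: first cell '.' (not opp) -> no flip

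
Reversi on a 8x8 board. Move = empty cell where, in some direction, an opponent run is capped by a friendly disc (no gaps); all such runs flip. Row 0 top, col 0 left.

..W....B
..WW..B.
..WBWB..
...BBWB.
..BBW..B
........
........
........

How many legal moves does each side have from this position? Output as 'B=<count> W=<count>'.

Answer: B=9 W=8

Derivation:
-- B to move --
(0,1): flips 1 -> legal
(0,3): flips 1 -> legal
(0,4): no bracket -> illegal
(1,1): flips 1 -> legal
(1,4): flips 1 -> legal
(1,5): flips 1 -> legal
(2,1): flips 1 -> legal
(2,6): no bracket -> illegal
(3,1): no bracket -> illegal
(3,2): no bracket -> illegal
(4,5): flips 2 -> legal
(4,6): no bracket -> illegal
(5,3): no bracket -> illegal
(5,4): flips 1 -> legal
(5,5): flips 1 -> legal
B mobility = 9
-- W to move --
(0,5): no bracket -> illegal
(0,6): no bracket -> illegal
(1,4): no bracket -> illegal
(1,5): flips 1 -> legal
(1,7): no bracket -> illegal
(2,6): flips 1 -> legal
(2,7): no bracket -> illegal
(3,1): no bracket -> illegal
(3,2): flips 2 -> legal
(3,7): flips 1 -> legal
(4,1): flips 2 -> legal
(4,5): flips 2 -> legal
(4,6): no bracket -> illegal
(5,1): flips 2 -> legal
(5,2): no bracket -> illegal
(5,3): flips 3 -> legal
(5,4): no bracket -> illegal
(5,6): no bracket -> illegal
(5,7): no bracket -> illegal
W mobility = 8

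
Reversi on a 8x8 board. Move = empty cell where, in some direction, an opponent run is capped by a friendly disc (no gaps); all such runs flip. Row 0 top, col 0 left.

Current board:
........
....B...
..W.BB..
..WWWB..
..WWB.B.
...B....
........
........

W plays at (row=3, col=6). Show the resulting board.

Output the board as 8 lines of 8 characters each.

Answer: ........
....B...
..W.BB..
..WWWWW.
..WWB.B.
...B....
........
........

Derivation:
Place W at (3,6); scan 8 dirs for brackets.
Dir NW: opp run (2,5) (1,4), next='.' -> no flip
Dir N: first cell '.' (not opp) -> no flip
Dir NE: first cell '.' (not opp) -> no flip
Dir W: opp run (3,5) capped by W -> flip
Dir E: first cell '.' (not opp) -> no flip
Dir SW: first cell '.' (not opp) -> no flip
Dir S: opp run (4,6), next='.' -> no flip
Dir SE: first cell '.' (not opp) -> no flip
All flips: (3,5)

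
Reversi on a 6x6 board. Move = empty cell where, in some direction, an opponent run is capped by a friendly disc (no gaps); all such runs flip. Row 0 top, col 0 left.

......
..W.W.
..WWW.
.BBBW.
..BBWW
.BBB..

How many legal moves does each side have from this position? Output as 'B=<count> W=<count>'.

Answer: B=8 W=3

Derivation:
-- B to move --
(0,1): no bracket -> illegal
(0,2): flips 2 -> legal
(0,3): no bracket -> illegal
(0,4): no bracket -> illegal
(0,5): flips 2 -> legal
(1,1): flips 1 -> legal
(1,3): flips 2 -> legal
(1,5): flips 1 -> legal
(2,1): no bracket -> illegal
(2,5): flips 1 -> legal
(3,5): flips 2 -> legal
(5,4): no bracket -> illegal
(5,5): flips 1 -> legal
B mobility = 8
-- W to move --
(2,0): no bracket -> illegal
(2,1): no bracket -> illegal
(3,0): flips 3 -> legal
(4,0): flips 1 -> legal
(4,1): flips 3 -> legal
(5,0): no bracket -> illegal
(5,4): no bracket -> illegal
W mobility = 3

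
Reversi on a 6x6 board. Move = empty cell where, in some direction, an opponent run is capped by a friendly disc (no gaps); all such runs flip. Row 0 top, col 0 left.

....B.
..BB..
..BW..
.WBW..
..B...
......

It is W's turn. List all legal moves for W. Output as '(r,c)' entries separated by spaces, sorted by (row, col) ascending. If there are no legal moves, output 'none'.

(0,1): flips 1 -> legal
(0,2): no bracket -> illegal
(0,3): flips 1 -> legal
(0,5): no bracket -> illegal
(1,1): flips 1 -> legal
(1,4): no bracket -> illegal
(1,5): no bracket -> illegal
(2,1): flips 1 -> legal
(2,4): no bracket -> illegal
(4,1): flips 1 -> legal
(4,3): no bracket -> illegal
(5,1): flips 1 -> legal
(5,2): no bracket -> illegal
(5,3): flips 1 -> legal

Answer: (0,1) (0,3) (1,1) (2,1) (4,1) (5,1) (5,3)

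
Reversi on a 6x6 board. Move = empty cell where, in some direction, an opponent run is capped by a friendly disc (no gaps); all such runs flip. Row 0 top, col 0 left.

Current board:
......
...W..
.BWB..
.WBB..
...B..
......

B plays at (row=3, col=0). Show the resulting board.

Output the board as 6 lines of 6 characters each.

Place B at (3,0); scan 8 dirs for brackets.
Dir NW: edge -> no flip
Dir N: first cell '.' (not opp) -> no flip
Dir NE: first cell 'B' (not opp) -> no flip
Dir W: edge -> no flip
Dir E: opp run (3,1) capped by B -> flip
Dir SW: edge -> no flip
Dir S: first cell '.' (not opp) -> no flip
Dir SE: first cell '.' (not opp) -> no flip
All flips: (3,1)

Answer: ......
...W..
.BWB..
BBBB..
...B..
......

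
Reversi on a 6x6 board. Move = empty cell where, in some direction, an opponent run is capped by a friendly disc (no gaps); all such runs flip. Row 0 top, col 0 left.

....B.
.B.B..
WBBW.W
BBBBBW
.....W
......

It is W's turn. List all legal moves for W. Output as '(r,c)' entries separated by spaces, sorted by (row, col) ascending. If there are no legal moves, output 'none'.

(0,0): no bracket -> illegal
(0,1): no bracket -> illegal
(0,2): flips 1 -> legal
(0,3): flips 1 -> legal
(0,5): no bracket -> illegal
(1,0): no bracket -> illegal
(1,2): no bracket -> illegal
(1,4): no bracket -> illegal
(1,5): no bracket -> illegal
(2,4): no bracket -> illegal
(4,0): flips 1 -> legal
(4,1): flips 1 -> legal
(4,2): flips 1 -> legal
(4,3): flips 2 -> legal
(4,4): no bracket -> illegal

Answer: (0,2) (0,3) (4,0) (4,1) (4,2) (4,3)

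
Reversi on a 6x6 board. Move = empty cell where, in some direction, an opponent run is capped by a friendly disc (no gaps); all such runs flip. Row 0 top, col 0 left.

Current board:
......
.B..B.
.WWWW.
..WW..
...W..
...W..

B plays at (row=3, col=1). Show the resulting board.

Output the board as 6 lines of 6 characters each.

Place B at (3,1); scan 8 dirs for brackets.
Dir NW: first cell '.' (not opp) -> no flip
Dir N: opp run (2,1) capped by B -> flip
Dir NE: opp run (2,2), next='.' -> no flip
Dir W: first cell '.' (not opp) -> no flip
Dir E: opp run (3,2) (3,3), next='.' -> no flip
Dir SW: first cell '.' (not opp) -> no flip
Dir S: first cell '.' (not opp) -> no flip
Dir SE: first cell '.' (not opp) -> no flip
All flips: (2,1)

Answer: ......
.B..B.
.BWWW.
.BWW..
...W..
...W..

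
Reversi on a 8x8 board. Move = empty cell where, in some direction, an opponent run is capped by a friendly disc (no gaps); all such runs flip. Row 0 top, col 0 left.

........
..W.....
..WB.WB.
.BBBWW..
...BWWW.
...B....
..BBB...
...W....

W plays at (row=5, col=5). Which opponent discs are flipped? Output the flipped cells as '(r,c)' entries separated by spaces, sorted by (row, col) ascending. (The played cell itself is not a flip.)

Dir NW: first cell 'W' (not opp) -> no flip
Dir N: first cell 'W' (not opp) -> no flip
Dir NE: first cell 'W' (not opp) -> no flip
Dir W: first cell '.' (not opp) -> no flip
Dir E: first cell '.' (not opp) -> no flip
Dir SW: opp run (6,4) capped by W -> flip
Dir S: first cell '.' (not opp) -> no flip
Dir SE: first cell '.' (not opp) -> no flip

Answer: (6,4)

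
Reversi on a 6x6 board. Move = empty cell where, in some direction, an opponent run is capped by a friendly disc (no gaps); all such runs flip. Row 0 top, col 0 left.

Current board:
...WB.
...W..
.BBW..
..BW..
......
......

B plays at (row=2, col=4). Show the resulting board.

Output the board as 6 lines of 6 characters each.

Place B at (2,4); scan 8 dirs for brackets.
Dir NW: opp run (1,3), next='.' -> no flip
Dir N: first cell '.' (not opp) -> no flip
Dir NE: first cell '.' (not opp) -> no flip
Dir W: opp run (2,3) capped by B -> flip
Dir E: first cell '.' (not opp) -> no flip
Dir SW: opp run (3,3), next='.' -> no flip
Dir S: first cell '.' (not opp) -> no flip
Dir SE: first cell '.' (not opp) -> no flip
All flips: (2,3)

Answer: ...WB.
...W..
.BBBB.
..BW..
......
......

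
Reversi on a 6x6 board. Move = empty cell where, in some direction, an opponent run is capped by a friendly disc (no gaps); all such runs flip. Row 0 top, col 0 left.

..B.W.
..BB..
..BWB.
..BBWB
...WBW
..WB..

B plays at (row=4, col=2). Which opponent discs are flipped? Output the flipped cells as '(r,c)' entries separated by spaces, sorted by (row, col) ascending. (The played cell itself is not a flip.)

Answer: (4,3)

Derivation:
Dir NW: first cell '.' (not opp) -> no flip
Dir N: first cell 'B' (not opp) -> no flip
Dir NE: first cell 'B' (not opp) -> no flip
Dir W: first cell '.' (not opp) -> no flip
Dir E: opp run (4,3) capped by B -> flip
Dir SW: first cell '.' (not opp) -> no flip
Dir S: opp run (5,2), next=edge -> no flip
Dir SE: first cell 'B' (not opp) -> no flip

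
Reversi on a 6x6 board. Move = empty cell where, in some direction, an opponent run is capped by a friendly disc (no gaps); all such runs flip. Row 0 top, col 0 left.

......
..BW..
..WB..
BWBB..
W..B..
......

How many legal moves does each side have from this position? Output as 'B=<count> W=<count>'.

Answer: B=5 W=8

Derivation:
-- B to move --
(0,2): no bracket -> illegal
(0,3): flips 1 -> legal
(0,4): no bracket -> illegal
(1,1): flips 1 -> legal
(1,4): flips 1 -> legal
(2,0): no bracket -> illegal
(2,1): flips 1 -> legal
(2,4): no bracket -> illegal
(4,1): no bracket -> illegal
(4,2): no bracket -> illegal
(5,0): flips 1 -> legal
(5,1): no bracket -> illegal
B mobility = 5
-- W to move --
(0,1): no bracket -> illegal
(0,2): flips 1 -> legal
(0,3): no bracket -> illegal
(1,1): flips 1 -> legal
(1,4): no bracket -> illegal
(2,0): flips 1 -> legal
(2,1): no bracket -> illegal
(2,4): flips 1 -> legal
(3,4): flips 2 -> legal
(4,1): no bracket -> illegal
(4,2): flips 1 -> legal
(4,4): flips 1 -> legal
(5,2): no bracket -> illegal
(5,3): flips 3 -> legal
(5,4): no bracket -> illegal
W mobility = 8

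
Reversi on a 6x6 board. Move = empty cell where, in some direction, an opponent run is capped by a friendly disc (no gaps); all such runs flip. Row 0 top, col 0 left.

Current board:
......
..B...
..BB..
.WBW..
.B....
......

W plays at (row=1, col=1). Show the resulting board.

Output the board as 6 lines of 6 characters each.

Place W at (1,1); scan 8 dirs for brackets.
Dir NW: first cell '.' (not opp) -> no flip
Dir N: first cell '.' (not opp) -> no flip
Dir NE: first cell '.' (not opp) -> no flip
Dir W: first cell '.' (not opp) -> no flip
Dir E: opp run (1,2), next='.' -> no flip
Dir SW: first cell '.' (not opp) -> no flip
Dir S: first cell '.' (not opp) -> no flip
Dir SE: opp run (2,2) capped by W -> flip
All flips: (2,2)

Answer: ......
.WB...
..WB..
.WBW..
.B....
......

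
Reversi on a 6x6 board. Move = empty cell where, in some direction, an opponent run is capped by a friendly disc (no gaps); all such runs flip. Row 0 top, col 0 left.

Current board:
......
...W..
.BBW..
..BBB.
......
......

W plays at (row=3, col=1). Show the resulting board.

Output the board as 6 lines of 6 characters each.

Place W at (3,1); scan 8 dirs for brackets.
Dir NW: first cell '.' (not opp) -> no flip
Dir N: opp run (2,1), next='.' -> no flip
Dir NE: opp run (2,2) capped by W -> flip
Dir W: first cell '.' (not opp) -> no flip
Dir E: opp run (3,2) (3,3) (3,4), next='.' -> no flip
Dir SW: first cell '.' (not opp) -> no flip
Dir S: first cell '.' (not opp) -> no flip
Dir SE: first cell '.' (not opp) -> no flip
All flips: (2,2)

Answer: ......
...W..
.BWW..
.WBBB.
......
......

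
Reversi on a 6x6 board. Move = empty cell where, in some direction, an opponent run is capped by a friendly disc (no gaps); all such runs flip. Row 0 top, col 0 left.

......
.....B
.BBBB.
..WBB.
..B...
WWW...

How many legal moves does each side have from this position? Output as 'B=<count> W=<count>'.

-- B to move --
(3,1): flips 1 -> legal
(4,0): no bracket -> illegal
(4,1): flips 1 -> legal
(4,3): flips 1 -> legal
(5,3): no bracket -> illegal
B mobility = 3
-- W to move --
(0,4): no bracket -> illegal
(0,5): no bracket -> illegal
(1,0): flips 1 -> legal
(1,1): no bracket -> illegal
(1,2): flips 1 -> legal
(1,3): no bracket -> illegal
(1,4): flips 1 -> legal
(2,0): no bracket -> illegal
(2,5): no bracket -> illegal
(3,0): no bracket -> illegal
(3,1): no bracket -> illegal
(3,5): flips 2 -> legal
(4,1): no bracket -> illegal
(4,3): no bracket -> illegal
(4,4): no bracket -> illegal
(4,5): no bracket -> illegal
(5,3): no bracket -> illegal
W mobility = 4

Answer: B=3 W=4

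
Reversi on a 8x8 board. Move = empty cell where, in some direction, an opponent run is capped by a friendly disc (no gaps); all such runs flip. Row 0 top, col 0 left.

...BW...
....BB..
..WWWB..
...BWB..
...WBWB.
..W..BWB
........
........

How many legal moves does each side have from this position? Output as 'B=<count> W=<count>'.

-- B to move --
(0,5): flips 1 -> legal
(1,1): flips 1 -> legal
(1,2): no bracket -> illegal
(1,3): flips 2 -> legal
(2,1): flips 3 -> legal
(3,1): no bracket -> illegal
(3,2): flips 1 -> legal
(3,6): no bracket -> illegal
(4,1): no bracket -> illegal
(4,2): flips 1 -> legal
(4,7): no bracket -> illegal
(5,1): no bracket -> illegal
(5,3): flips 1 -> legal
(5,4): no bracket -> illegal
(6,1): flips 3 -> legal
(6,2): no bracket -> illegal
(6,3): no bracket -> illegal
(6,5): no bracket -> illegal
(6,6): flips 1 -> legal
(6,7): no bracket -> illegal
B mobility = 9
-- W to move --
(0,2): flips 1 -> legal
(0,5): flips 4 -> legal
(0,6): flips 1 -> legal
(1,2): no bracket -> illegal
(1,3): no bracket -> illegal
(1,6): flips 1 -> legal
(2,6): flips 2 -> legal
(3,2): flips 1 -> legal
(3,6): flips 2 -> legal
(3,7): no bracket -> illegal
(4,2): flips 1 -> legal
(4,7): flips 1 -> legal
(5,3): no bracket -> illegal
(5,4): flips 2 -> legal
(6,4): no bracket -> illegal
(6,5): flips 1 -> legal
(6,6): flips 3 -> legal
(6,7): no bracket -> illegal
W mobility = 12

Answer: B=9 W=12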